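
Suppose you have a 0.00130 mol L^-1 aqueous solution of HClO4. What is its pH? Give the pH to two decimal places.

pH = 2.89

HClO4 is a strong acid and dissociates completely, so [H+] = 0.00130 M.
pH = -log(0.0013) = 2.89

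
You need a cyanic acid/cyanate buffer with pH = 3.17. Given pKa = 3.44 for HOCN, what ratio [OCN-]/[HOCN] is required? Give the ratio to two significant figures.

ratio = 0.54

pH = pKa + log(r) ⇒ log(r) = 3.17 − 3.44 = -0.27
r = [OCN-]/[HOCN] = 10^(-0.27) = 0.537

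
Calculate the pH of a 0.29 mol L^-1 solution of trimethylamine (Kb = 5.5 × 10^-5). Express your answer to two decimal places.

pH = 11.60

(CH3)3N + H2O ⇌ (CH3)3NH+ + OH-
Kb = [OH-]²/(0.29 − [OH-]) = 5.5 × 10^-5
Neglecting [OH-] in the denominator: [OH-] = √(5.5 × 10^-5 × 0.29) = 3.99 × 10^-3 M
Check: 1.4% ionized — well under 5%, approximation valid.
pOH = 2.40, so pH = 14.00 − pOH = 11.60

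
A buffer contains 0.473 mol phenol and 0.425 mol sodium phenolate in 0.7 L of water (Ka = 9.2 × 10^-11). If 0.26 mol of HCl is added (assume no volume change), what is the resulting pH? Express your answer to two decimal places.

pH = 9.39

Added H+ converts C6H5O- to C6H5OH: C6H5OH → 0.733 mol, C6H5O- → 0.165 mol.
pKa = −log(9.2 × 10^-11) = 10.036
pH = pKa + log([A⁻]/[HA]) = 10.036 + log(0.165/0.733) = 10.036 -0.648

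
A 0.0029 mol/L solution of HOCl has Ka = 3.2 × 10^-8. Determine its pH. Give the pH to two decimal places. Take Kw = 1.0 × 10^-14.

pH = 5.02

HOCl ⇌ OCl- + H+
Let x = [H+] at equilibrium. Ka = x²/(0.0029 − x).
Neglecting x in the denominator: x = √(3.2 × 10^-8 × 0.0029) = 9.63 × 10^-6 M
(x/C₀ = 0.33% < 5%, so the approximation holds.)
pH = −log[H+] = −log(9.63 × 10^-6) = 5.02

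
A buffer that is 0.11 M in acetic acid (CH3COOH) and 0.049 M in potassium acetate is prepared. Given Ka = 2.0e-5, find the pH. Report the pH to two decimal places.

pKa = −log(2.0 × 10^-5) = 4.699
Henderson–Hasselbalch: pH = pKa + log([CH3COO-]/[CH3COOH]) = 4.699 + log(0.049/0.11)
pH = 4.699 + (-0.351) = 4.35

pH = 4.35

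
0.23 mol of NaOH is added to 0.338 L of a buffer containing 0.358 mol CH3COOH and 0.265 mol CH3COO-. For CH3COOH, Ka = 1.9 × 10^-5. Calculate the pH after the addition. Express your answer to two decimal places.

pH = 5.31

After neutralization: n(CH3COOH) = 0.128 mol, n(CH3COO-) = 0.495 mol.
pKa = −log(1.9 × 10^-5) = 4.721
pH = pKa + log([A⁻]/[HA]) = 4.721 + log(0.495/0.128) = 4.721 +0.587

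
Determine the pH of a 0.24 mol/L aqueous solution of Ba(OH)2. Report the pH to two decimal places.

Ba(OH)2 is a strong base (each formula unit releases 2 OH-); [OH-] = 0.48 M.
pOH = -log(0.48) = 0.32
pH = 14.00 - 0.32 = 13.68

pH = 13.68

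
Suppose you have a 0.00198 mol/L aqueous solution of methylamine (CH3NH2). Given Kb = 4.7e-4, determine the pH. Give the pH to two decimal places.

pH = 10.88

CH3NH2 + H2O ⇌ CH3NH3+ + OH-
Kb = x²/(0.00198 − x) = 4.7 × 10^-4
x is not negligible relative to C₀; solve x² + 0.00047·x − 9.31e-07 = 0.
x = [−0.00047 + √(0.00047² + 3.72e-06)]/2 = 7.58 × 10^-4 M
pOH = −log(7.58 × 10^-4) = 3.12; pH = 14.00 − 3.12 = 10.88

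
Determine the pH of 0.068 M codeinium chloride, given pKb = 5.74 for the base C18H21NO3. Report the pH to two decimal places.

C18H22NO3+ is the conjugate acid of the weak base C18H21NO3.
Kb = 10^(−5.74) = 1.82 × 10^-6
Ka = Kw/Kb = 1.0×10^-14 / 1.82 × 10^-6 = 5.49 × 10^-9
Ka = x²/(0.068 − x) = 5.49 × 10^-9
Assume x ≪ 0.068: x ≈ √(5.49 × 10^-9 × 0.068) = 1.93 × 10^-5 M
pH = −log(1.93 × 10^-5) = 4.71

pH = 4.71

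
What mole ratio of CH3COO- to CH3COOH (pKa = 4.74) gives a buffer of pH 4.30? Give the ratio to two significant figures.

ratio = 0.36

pH = pKa + log(r) ⇒ log(r) = 4.30 − 4.74 = -0.44
r = [CH3COO-]/[CH3COOH] = 10^(-0.44) = 0.363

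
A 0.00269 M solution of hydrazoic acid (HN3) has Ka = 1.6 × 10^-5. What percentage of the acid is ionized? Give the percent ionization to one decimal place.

7.4%

HN3 ⇌ N3- + H+; let x = [H+] at equilibrium.
Ka = x²/(C₀ − x); solving the quadratic gives x = 2.00 × 10^-4 M.
Fraction ionized = 2.00 × 10^-4 / 0.00269 = 0.0743 → 7.4%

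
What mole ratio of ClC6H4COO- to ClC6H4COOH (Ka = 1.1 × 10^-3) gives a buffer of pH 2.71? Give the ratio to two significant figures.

ratio = 0.56

pKa = -log(1.1 × 10^-3) = 2.959
pH = pKa + log(r) ⇒ log(r) = 2.71 − 2.959 = -0.249
r = [ClC6H4COO-]/[ClC6H4COOH] = 10^(-0.249) = 0.564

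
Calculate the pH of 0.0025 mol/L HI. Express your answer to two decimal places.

HI is a strong acid and dissociates completely, so [H+] = 0.0025 M.
pH = -log(0.0025) = 2.60

pH = 2.60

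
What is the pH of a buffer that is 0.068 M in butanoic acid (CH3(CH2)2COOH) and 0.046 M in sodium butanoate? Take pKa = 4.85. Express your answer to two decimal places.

pH = pKa + log([A⁻]/[HA]) = 4.85 + log(0.046/0.068)
pH = 4.85 + (-0.170) = 4.68

pH = 4.68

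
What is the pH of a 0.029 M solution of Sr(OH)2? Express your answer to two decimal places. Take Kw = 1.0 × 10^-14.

Sr(OH)2 is a strong base (each formula unit releases 2 OH-); [OH-] = 0.058 M.
pOH = -log(0.058) = 1.24
pH = 14.00 - 1.24 = 12.76

pH = 12.76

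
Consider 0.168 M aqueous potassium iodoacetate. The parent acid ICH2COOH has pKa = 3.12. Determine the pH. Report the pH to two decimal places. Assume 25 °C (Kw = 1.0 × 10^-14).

ICH2COO- is the conjugate base of the weak acid ICH2COOH.
Ka = 10^(−3.12) = 7.59 × 10^-4
Kb = Kw/Ka = 1.0×10^-14 / 7.59 × 10^-4 = 1.32 × 10^-11
Kb = x²/(0.168 − x) = 1.32 × 10^-11
Assume x ≪ 0.168: x ≈ √(1.32 × 10^-11 × 0.168) = 1.49 × 10^-6 M
(x/C₀ = 0.00089% < 5%, so the approximation holds.)
pOH = 5.83, so pH = 14.00 − pOH = 8.17

pH = 8.17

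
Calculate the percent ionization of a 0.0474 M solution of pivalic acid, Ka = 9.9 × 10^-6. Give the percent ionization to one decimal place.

(CH3)3CCOOH ⇌ (CH3)3CCOO- + H+; let x = [H+] at equilibrium.
x ≈ √(Ka·C₀) = √(9.9 × 10^-6 × 0.0474) = 6.85 × 10^-4 M
% ionization = x/C₀ × 100% = 6.85 × 10^-4/0.0474 × 100% = 1.4%

1.4%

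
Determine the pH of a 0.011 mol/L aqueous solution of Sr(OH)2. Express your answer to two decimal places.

pH = 12.34

Sr(OH)2 is a strong base (each formula unit releases 2 OH-); [OH-] = 0.022 M.
pOH = -log(0.022) = 1.66
pH = 14.00 - 1.66 = 12.34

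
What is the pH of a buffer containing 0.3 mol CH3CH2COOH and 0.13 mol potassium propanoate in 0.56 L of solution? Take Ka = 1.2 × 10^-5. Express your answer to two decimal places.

pH = 4.56

pKa = −log(1.2 × 10^-5) = 4.921
Using pH = pKa + log([base]/[acid]) with [base]/[acid] = 0.13/0.3:
pH = 4.921 + (-0.363) = 4.56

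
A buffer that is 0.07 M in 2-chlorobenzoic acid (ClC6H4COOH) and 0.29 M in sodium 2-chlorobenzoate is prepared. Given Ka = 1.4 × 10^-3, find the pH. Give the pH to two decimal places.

pH = 3.47

pKa = −log(1.4 × 10^-3) = 2.854
pH = pKa + log([A⁻]/[HA]) = 2.854 + log(0.29/0.07)
pH = 2.854 + (+0.617) = 3.47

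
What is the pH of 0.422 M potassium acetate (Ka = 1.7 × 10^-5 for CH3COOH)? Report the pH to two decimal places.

CH3COO- is the conjugate base of the weak acid CH3COOH.
Kb = Kw/Ka = 1.0×10^-14 / 1.7 × 10^-5 = 5.88 × 10^-10
Kb = [OH-]²/(0.422 − [OH-]) = 5.88 × 10^-10
Assume [OH-] ≪ 0.422: [OH-] ≈ √(5.88 × 10^-10 × 0.422) = 1.58 × 10^-5 M
pOH = −log(1.58 × 10^-5) = 4.80; pH = 14.00 − 4.80 = 9.20

pH = 9.20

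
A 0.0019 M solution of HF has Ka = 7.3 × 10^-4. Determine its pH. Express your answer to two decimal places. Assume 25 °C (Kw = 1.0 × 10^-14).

HF ⇌ F- + H+
From the ICE table, Ka = [H+]²/(0.0019 − [H+]) = 7.3 × 10^-4.
[H+] is not negligible relative to C₀; solve [H+]² + 0.00073·[H+] − 1.39e-06 = 0.
[H+] = [−0.00073 + √(0.00073² + 5.55e-06)]/2 = 8.68 × 10^-4 M
pH = −log[H+] = −log(8.68 × 10^-4) = 3.06

pH = 3.06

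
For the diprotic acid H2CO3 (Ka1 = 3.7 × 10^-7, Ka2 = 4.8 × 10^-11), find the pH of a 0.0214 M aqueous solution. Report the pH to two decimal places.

Since Ka1 ≫ Ka2, the first ionization dominates [H+].
Ka1 = x²/(0.0214 − x) = 3.7 × 10^-7
x ≈ √(3.7 × 10^-7 × 0.0214) = 8.90 × 10^-5 M
pH = −log(8.90 × 10^-5) = 4.05

pH = 4.05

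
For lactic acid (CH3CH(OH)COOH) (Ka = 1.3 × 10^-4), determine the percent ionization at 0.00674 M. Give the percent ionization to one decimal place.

13.0%

CH3CH(OH)COOH ⇌ CH3CH(OH)COO- + H+; let x = [H+] at equilibrium.
Solve x² + 0.00013x − 8.76e-07 = 0 → x = 8.73 × 10^-4 M
% ionization = x/C₀ × 100% = 8.73 × 10^-4/0.00674 × 100% = 13.0%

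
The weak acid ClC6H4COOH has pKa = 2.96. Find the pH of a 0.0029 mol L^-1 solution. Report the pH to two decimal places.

ClC6H4COOH ⇌ ClC6H4COO- + H+
Ka = 10^(−2.96) = 1.10 × 10^-3
Ka = [H+]²/(0.0029 − [H+]) = 1.10 × 10^-3
Here C₀/Ka ≈ 2.64, so the small-[H+] approximation fails. Use the quadratic:
[H+] = [−0.0011 + √(0.0011² + 1.28e-05)]/2 = 1.32 × 10^-3 M
pH = −log[H+] = −log(1.32 × 10^-3) = 2.88

pH = 2.88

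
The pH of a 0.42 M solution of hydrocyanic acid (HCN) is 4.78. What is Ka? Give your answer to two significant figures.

[H+] = 10^(-4.78) = 1.66 × 10^-5 M
At equilibrium [HA] = 0.42 − 1.66 × 10^-5 = 4.20 × 10^-1 M
Ka = [H+][A-]/[HA] = (1.66 × 10^-5)² / 4.20 × 10^-1 = 6.6 × 10^-10

Ka = 6.6 × 10^-10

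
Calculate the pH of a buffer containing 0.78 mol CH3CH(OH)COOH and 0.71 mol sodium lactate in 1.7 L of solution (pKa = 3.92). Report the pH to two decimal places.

pH = 3.88

pH = pKa + log([A⁻]/[HA]) = 3.92 + log(0.71/0.78)
pH = 3.92 + (-0.041) = 3.88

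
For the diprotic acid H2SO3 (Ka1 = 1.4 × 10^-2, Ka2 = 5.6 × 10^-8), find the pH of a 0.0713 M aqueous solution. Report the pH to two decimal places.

pH = 1.60

Since Ka1 ≫ Ka2, the first ionization dominates [H+].
Ka1 = x²/(0.0713 − x) = 1.4 × 10^-2
Solving the quadratic: x = (−Ka1 + √(Ka1² + 4·Ka1·C₀))/2 = 2.54 × 10^-2 M
pH = −log(2.54 × 10^-2) = 1.60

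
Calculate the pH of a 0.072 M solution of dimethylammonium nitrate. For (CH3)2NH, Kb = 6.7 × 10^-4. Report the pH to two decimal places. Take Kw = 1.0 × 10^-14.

(CH3)2NH2+ is the conjugate acid of the weak base (CH3)2NH.
Ka = Kw/Kb = 1.0×10^-14 / 6.7 × 10^-4 = 1.49 × 10^-11
Let x = [H+] at equilibrium. Ka = x²/(0.072 − x).
Neglecting x in the denominator: x = √(1.49 × 10^-11 × 0.072) = 1.04 × 10^-6 M
(x/C₀ = 0.0014% < 5%, so the approximation holds.)
pH = −log[H+] = −log(1.04 × 10^-6) = 5.98

pH = 5.98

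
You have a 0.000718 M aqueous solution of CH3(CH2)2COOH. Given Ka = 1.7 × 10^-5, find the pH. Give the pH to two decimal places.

CH3(CH2)2COOH ⇌ CH3(CH2)2COO- + H+
Let x = [H+] at equilibrium. Ka = x²/(0.000718 − x).
x is not negligible relative to C₀; solve x² + 1.7e-05·x − 1.22e-08 = 0.
x = (−Ka + √(Ka² + 4·Ka·C₀))/2 = 1.02 × 10^-4 M
pH = −log[H+] = −log(1.02 × 10^-4) = 3.99

pH = 3.99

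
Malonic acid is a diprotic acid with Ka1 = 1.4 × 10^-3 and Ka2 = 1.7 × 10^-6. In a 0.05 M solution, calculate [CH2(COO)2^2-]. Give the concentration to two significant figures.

1.7 × 10^-6 M

First ionization gives [H+] ≈ [CH2(COOH)COO-] = 7.70 × 10^-3 M.
Second step: Ka2 = [H+][CH2(COO)2^2-]/[CH2(COOH)COO-] ≈ [CH2(COO)2^2-] (since [H+] ≈ [CH2(COOH)COO-]).
So [CH2(COO)2^2-] ≈ Ka2.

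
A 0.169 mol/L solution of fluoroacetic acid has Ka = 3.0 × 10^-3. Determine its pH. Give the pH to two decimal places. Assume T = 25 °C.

FCH2COOH ⇌ FCH2COO- + H+
From the ICE table, Ka = [H+]²/(0.169 − [H+]) = 3.0 × 10^-3.
The 5% rule fails; solving [H+]² + Ka·[H+] − Ka·C₀ = 0 exactly:
[H+] = (−Ka + √(Ka² + 4·Ka·C₀))/2 = 2.11 × 10^-2 M
pH = −log(2.11 × 10^-2) = 1.68

pH = 1.68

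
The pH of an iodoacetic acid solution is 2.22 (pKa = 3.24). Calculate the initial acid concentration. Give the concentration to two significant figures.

C₀ = 6.9 × 10^-2 M

[H+] = 10^(-2.22) = 6.03 × 10^-3 M = x
Ka = 10^(−3.24) = 5.75 × 10^-4
Ka = x²/(C₀ − x) ⇒ C₀ = x + x²/Ka
C₀ = 6.03 × 10^-3 + (6.03 × 10^-3)²/(5.75 × 10^-4) = 6.93 × 10^-2 M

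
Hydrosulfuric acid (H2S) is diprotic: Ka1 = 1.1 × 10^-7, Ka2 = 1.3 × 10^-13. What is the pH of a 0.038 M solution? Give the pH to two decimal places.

Since Ka1 ≫ Ka2, the first ionization dominates [H+].
Ka1 = x²/(0.038 − x) = 1.1 × 10^-7
x ≈ √(1.1 × 10^-7 × 0.038) = 6.47 × 10^-5 M
pH = −log(6.47 × 10^-5) = 4.19

pH = 4.19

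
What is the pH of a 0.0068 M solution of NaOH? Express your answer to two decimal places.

pH = 11.83

NaOH is a strong base; [OH-] = 0.0068 M.
pOH = -log(0.0068) = 2.17
pH = 14.00 - 2.17 = 11.83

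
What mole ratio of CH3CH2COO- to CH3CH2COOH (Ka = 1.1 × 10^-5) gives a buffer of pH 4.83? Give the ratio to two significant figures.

pKa = -log(1.1 × 10^-5) = 4.959
pH = pKa + log(r) ⇒ log(r) = 4.83 − 4.959 = -0.129
r = [CH3CH2COO-]/[CH3CH2COOH] = 10^(-0.129) = 0.743

ratio = 0.74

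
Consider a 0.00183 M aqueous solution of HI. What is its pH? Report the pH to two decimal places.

pH = 2.74

HI is a strong acid and dissociates completely, so [H+] = 0.00183 M.
pH = -log(0.00183) = 2.74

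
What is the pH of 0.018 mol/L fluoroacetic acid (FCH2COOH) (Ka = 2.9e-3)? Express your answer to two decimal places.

FCH2COOH ⇌ FCH2COO- + H+
From the ICE table, Ka = x²/(0.018 − x) = 2.9 × 10^-3.
Here C₀/Ka ≈ 6.21, so the small-x approximation fails. Use the quadratic:
x = [−0.0029 + √(0.0029² + 0.000209)]/2 = 5.92 × 10^-3 M
pH = −log(5.92 × 10^-3) = 2.23

pH = 2.23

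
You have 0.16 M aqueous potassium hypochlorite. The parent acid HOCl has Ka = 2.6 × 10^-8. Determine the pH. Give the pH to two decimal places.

pH = 10.39

OCl- is the conjugate base of the weak acid HOCl.
Kb = Kw/Ka = 1.0×10^-14 / 2.6 × 10^-8 = 3.85 × 10^-7
From the ICE table, Kb = [OH-]²/(0.16 − [OH-]) = 3.85 × 10^-7.
Neglecting [OH-] in the denominator: [OH-] = √(3.85 × 10^-7 × 0.16) = 2.48 × 10^-4 M
([OH-]/C₀ = 0.16% < 5%, so the approximation holds.)
pOH = 3.61, so pH = 14.00 − pOH = 10.39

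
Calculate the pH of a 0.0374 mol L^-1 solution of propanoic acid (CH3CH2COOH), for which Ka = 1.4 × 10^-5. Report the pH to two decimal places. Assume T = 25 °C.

pH = 3.14

CH3CH2COOH ⇌ CH3CH2COO- + H+
From the ICE table, Ka = x²/(0.0374 − x) = 1.4 × 10^-5.
Since Ka ≪ C₀, x ≈ √(Ka·C₀) = 7.24 × 10^-4 M.
pH = −log(7.24 × 10^-4) = 3.14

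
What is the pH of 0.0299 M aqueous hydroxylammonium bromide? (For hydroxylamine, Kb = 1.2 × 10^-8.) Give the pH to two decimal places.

pH = 3.80

NH3OH+ is the conjugate acid of the weak base NH2OH.
Ka = Kw/Kb = 1.0×10^-14 / 1.2 × 10^-8 = 8.33 × 10^-7
From the ICE table, Ka = x²/(0.0299 − x) = 8.33 × 10^-7.
Assume x ≪ 0.0299: x ≈ √(8.33 × 10^-7 × 0.0299) = 1.58 × 10^-4 M
(x/C₀ = 0.53% < 5%, so the approximation holds.)
pH = −log[H+] = −log(1.58 × 10^-4) = 3.80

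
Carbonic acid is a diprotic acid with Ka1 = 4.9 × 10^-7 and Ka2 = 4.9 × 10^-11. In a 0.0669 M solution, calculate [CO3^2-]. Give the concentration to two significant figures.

4.9 × 10^-11 M

First ionization gives [H+] ≈ [HCO3-] = 1.81 × 10^-4 M.
Second step: Ka2 = [H+][CO3^2-]/[HCO3-] ≈ [CO3^2-] (since [H+] ≈ [HCO3-]).
So [CO3^2-] ≈ Ka2.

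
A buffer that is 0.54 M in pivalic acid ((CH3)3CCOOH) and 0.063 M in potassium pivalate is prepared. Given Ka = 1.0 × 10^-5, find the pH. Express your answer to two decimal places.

pH = 4.07

pKa = −log(1.0 × 10^-5) = 5.000
Henderson–Hasselbalch: pH = pKa + log([(CH3)3CCOO-]/[(CH3)3CCOOH]) = 5.000 + log(0.063/0.54)
pH = 5.000 + (-0.933) = 4.07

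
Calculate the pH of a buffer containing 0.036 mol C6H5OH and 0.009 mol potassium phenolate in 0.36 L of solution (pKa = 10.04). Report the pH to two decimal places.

Henderson–Hasselbalch: pH = pKa + log([C6H5O-]/[C6H5OH]) = 10.04 + log(0.009/0.036)
pH = 10.04 + (-0.602) = 9.44

pH = 9.44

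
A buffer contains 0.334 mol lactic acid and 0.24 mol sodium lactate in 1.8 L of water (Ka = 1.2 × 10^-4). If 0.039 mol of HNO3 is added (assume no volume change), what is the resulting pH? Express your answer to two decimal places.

After neutralization: n(CH3CH(OH)COOH) = 0.373 mol, n(CH3CH(OH)COO-) = 0.201 mol.
pKa = −log(1.2 × 10^-4) = 3.921
pH = pKa + log([A⁻]/[HA]) = 3.921 + log(0.201/0.373) = 3.921 -0.269

pH = 3.65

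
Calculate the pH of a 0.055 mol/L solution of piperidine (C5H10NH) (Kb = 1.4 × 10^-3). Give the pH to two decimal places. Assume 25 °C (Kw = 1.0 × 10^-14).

pH = 11.91

C5H10NH + H2O ⇌ C5H10NH2+ + OH-
Let x = [OH-] at equilibrium. Kb = x²/(0.055 − x).
x is not negligible relative to C₀; solve x² + 0.0014·x − 7.7e-05 = 0.
x = [−0.0014 + √(0.0014² + 0.000308)]/2 = 8.10 × 10^-3 M
pOH = 2.09, so pH = 14.00 − pOH = 11.91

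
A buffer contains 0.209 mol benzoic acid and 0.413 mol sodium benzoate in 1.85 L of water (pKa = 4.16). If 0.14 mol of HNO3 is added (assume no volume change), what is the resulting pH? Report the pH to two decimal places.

pH = 4.05

Added H+ converts C6H5COO- to C6H5COOH: C6H5COOH → 0.349 mol, C6H5COO- → 0.273 mol.
Henderson–Hasselbalch with mole ratio 0.273/0.349: pH = 4.16 + (-0.107)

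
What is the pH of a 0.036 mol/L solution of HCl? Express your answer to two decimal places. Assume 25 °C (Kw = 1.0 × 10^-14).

HCl is a strong acid and dissociates completely, so [H+] = 0.036 M.
pH = -log(0.036) = 1.44

pH = 1.44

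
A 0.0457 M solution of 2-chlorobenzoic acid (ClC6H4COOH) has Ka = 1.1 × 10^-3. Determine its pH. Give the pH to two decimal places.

pH = 2.18

ClC6H4COOH ⇌ ClC6H4COO- + H+
Let x = [H+] at equilibrium. Ka = x²/(0.0457 − x).
x is not negligible relative to C₀; solve x² + 0.0011·x − 5.03e-05 = 0.
x = (−Ka + √(Ka² + 4·Ka·C₀))/2 = 6.56 × 10^-3 M
pH = −log(6.56 × 10^-3) = 2.18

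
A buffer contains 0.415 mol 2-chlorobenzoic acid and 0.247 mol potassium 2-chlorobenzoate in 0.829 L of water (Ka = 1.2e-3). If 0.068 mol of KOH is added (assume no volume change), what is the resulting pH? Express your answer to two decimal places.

pH = 2.88

After neutralization: n(ClC6H4COOH) = 0.347 mol, n(ClC6H4COO-) = 0.315 mol.
pKa = −log(1.2 × 10^-3) = 2.921
pH = pKa + log([A⁻]/[HA]) = 2.921 + log(0.315/0.347) = 2.921 -0.042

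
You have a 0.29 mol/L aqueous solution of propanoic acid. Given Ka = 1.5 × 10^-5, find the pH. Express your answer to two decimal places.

pH = 2.68

CH3CH2COOH ⇌ CH3CH2COO- + H+
Let x = [H+] at equilibrium. Ka = x²/(0.29 − x).
Since Ka ≪ C₀, x ≈ √(Ka·C₀) = 2.09 × 10^-3 M.
(x/C₀ = 0.72% < 5%, so the approximation holds.)
pH = −log[H+] = −log(2.09 × 10^-3) = 2.68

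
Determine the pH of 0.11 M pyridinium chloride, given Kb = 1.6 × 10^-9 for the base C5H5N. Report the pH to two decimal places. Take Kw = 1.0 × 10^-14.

C5H5NH+ is the conjugate acid of the weak base C5H5N.
Ka = Kw/Kb = 1.0×10^-14 / 1.6 × 10^-9 = 6.25 × 10^-6
Let x = [H+] at equilibrium. Ka = x²/(0.11 − x).
Assume x ≪ 0.11: x ≈ √(6.25 × 10^-6 × 0.11) = 8.29 × 10^-4 M
(x/C₀ = 0.75% < 5%, so the approximation holds.)
pH = −log[H+] = −log(8.29 × 10^-4) = 3.08

pH = 3.08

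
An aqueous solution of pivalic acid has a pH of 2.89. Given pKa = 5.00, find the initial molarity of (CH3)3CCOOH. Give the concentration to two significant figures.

[H+] = 10^(-2.89) = 1.29 × 10^-3 M = x
Ka = 10^(−5.00) = 1.00 × 10^-5
Ka = x²/(C₀ − x) ⇒ C₀ = x + x²/Ka
C₀ = 1.29 × 10^-3 + (1.29 × 10^-3)²/(1.00 × 10^-5) = 1.68 × 10^-1 M

C₀ = 1.7 × 10^-1 M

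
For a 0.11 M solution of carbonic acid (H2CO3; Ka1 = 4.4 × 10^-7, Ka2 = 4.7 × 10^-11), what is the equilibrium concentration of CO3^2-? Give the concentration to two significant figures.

4.7 × 10^-11 M

First ionization gives [H+] ≈ [HCO3-] = 2.20 × 10^-4 M.
Second step: Ka2 = [H+][CO3^2-]/[HCO3-] ≈ [CO3^2-] (since [H+] ≈ [HCO3-]).
So [CO3^2-] ≈ Ka2.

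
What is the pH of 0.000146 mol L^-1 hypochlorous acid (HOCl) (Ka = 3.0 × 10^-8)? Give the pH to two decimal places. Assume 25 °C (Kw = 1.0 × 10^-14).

pH = 5.68

HOCl ⇌ OCl- + H+
Ka = x²/(0.000146 − x) = 3.0 × 10^-8
Assume x ≪ 0.000146: x ≈ √(3.0 × 10^-8 × 0.000146) = 2.09 × 10^-6 M
Check: 1.4% ionized — well under 5%, approximation valid.
pH = −log[H+] = −log(2.09 × 10^-6) = 5.68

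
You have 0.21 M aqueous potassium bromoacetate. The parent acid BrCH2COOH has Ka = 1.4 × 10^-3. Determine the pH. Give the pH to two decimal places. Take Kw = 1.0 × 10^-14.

pH = 8.09

BrCH2COO- is the conjugate base of the weak acid BrCH2COOH.
Kb = Kw/Ka = 1.0×10^-14 / 1.4 × 10^-3 = 7.14 × 10^-12
Kb = x²/(0.21 − x) = 7.14 × 10^-12
Assume x ≪ 0.21: x ≈ √(7.14 × 10^-12 × 0.21) = 1.22 × 10^-6 M
pOH = 5.91, so pH = 14.00 − pOH = 8.09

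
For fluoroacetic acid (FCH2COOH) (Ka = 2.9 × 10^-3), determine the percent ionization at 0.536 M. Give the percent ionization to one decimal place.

7.1%

FCH2COOH ⇌ FCH2COO- + H+; let x = [H+] at equilibrium.
Solve x² + 0.0029x − 0.00155 = 0 → x = 3.80 × 10^-2 M
Fraction ionized = 3.80 × 10^-2 / 0.536 = 0.0709 → 7.1%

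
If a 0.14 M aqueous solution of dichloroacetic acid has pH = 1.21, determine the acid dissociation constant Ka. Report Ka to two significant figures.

[H+] = 10^(-1.21) = 6.17 × 10^-2 M
At equilibrium [HA] = 0.14 − 6.17 × 10^-2 = 7.83 × 10^-2 M
Ka = [H+][A-]/[HA] = (6.17 × 10^-2)² / 7.83 × 10^-2 = 4.9 × 10^-2

Ka = 4.9 × 10^-2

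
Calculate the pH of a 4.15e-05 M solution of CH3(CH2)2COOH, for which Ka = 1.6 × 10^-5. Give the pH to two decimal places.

pH = 4.72

CH3(CH2)2COOH ⇌ CH3(CH2)2COO- + H+
Let x = [H+] at equilibrium. Ka = x²/(4.15e-05 − x).
The 5% rule fails; solving x² + Ka·x − Ka·C₀ = 0 exactly:
x = (−Ka + √(Ka² + 4·Ka·C₀))/2 = 1.90 × 10^-5 M
pH = −log(1.90 × 10^-5) = 4.72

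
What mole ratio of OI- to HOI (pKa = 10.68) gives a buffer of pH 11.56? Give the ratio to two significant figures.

pH = pKa + log(r) ⇒ log(r) = 11.56 − 10.68 = +0.88
r = [OI-]/[HOI] = 10^(+0.88) = 7.59

ratio = 7.6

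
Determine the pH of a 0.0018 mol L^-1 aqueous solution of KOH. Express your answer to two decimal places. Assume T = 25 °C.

pH = 11.26

KOH is a strong base; [OH-] = 0.0018 M.
pOH = -log(0.0018) = 2.74
pH = 14.00 - 2.74 = 11.26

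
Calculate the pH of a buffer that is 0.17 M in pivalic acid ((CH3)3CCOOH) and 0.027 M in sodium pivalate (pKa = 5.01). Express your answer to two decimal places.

pH = 4.21

Henderson–Hasselbalch: pH = pKa + log([(CH3)3CCOO-]/[(CH3)3CCOOH]) = 5.01 + log(0.027/0.17)
pH = 5.01 + (-0.799) = 4.21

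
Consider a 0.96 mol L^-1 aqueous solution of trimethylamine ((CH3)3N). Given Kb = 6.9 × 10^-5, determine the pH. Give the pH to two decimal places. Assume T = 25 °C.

pH = 11.91

(CH3)3N + H2O ⇌ (CH3)3NH+ + OH-
Kb = x²/(0.96 − x) = 6.9 × 10^-5
Neglecting x in the denominator: x = √(6.9 × 10^-5 × 0.96) = 8.14 × 10^-3 M
pOH = −log(8.14 × 10^-3) = 2.09; pH = 14.00 − 2.09 = 11.91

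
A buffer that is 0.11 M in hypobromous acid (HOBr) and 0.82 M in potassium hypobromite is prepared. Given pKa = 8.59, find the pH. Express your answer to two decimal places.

pH = pKa + log([A⁻]/[HA]) = 8.59 + log(0.82/0.11)
pH = 8.59 + (+0.872) = 9.46

pH = 9.46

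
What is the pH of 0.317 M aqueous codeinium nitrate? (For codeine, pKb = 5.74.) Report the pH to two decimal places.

C18H22NO3+ is the conjugate acid of the weak base C18H21NO3.
Kb = 10^(−5.74) = 1.82 × 10^-6
Ka = Kw/Kb = 1.0×10^-14 / 1.82 × 10^-6 = 5.49 × 10^-9
Ka = [H+]²/(0.317 − [H+]) = 5.49 × 10^-9
Since Ka ≪ C₀, [H+] ≈ √(Ka·C₀) = 4.17 × 10^-5 M.
pH = −log(4.17 × 10^-5) = 4.38

pH = 4.38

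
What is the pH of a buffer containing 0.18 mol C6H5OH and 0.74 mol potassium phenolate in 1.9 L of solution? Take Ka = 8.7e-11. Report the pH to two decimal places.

pH = 10.67

pKa = −log(8.7 × 10^-11) = 10.060
pH = pKa + log([A⁻]/[HA]) = 10.060 + log(0.74/0.18)
pH = 10.060 + (+0.614) = 10.67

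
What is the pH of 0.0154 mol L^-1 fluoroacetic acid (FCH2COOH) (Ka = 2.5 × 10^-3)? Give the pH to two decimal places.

FCH2COOH ⇌ FCH2COO- + H+
From the ICE table, Ka = [H+]²/(0.0154 − [H+]) = 2.5 × 10^-3.
Here C₀/Ka ≈ 6.16, so the small-[H+] approximation fails. Use the quadratic:
[H+] = (−Ka + √(Ka² + 4·Ka·C₀))/2 = 5.08 × 10^-3 M
pH = −log(5.08 × 10^-3) = 2.29

pH = 2.29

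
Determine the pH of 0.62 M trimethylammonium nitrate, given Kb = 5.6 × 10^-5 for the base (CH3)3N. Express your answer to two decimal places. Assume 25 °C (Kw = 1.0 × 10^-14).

pH = 4.98

(CH3)3NH+ is the conjugate acid of the weak base (CH3)3N.
Ka = Kw/Kb = 1.0×10^-14 / 5.6 × 10^-5 = 1.79 × 10^-10
From the ICE table, Ka = [H+]²/(0.62 − [H+]) = 1.79 × 10^-10.
Since Ka ≪ C₀, [H+] ≈ √(Ka·C₀) = 1.05 × 10^-5 M.
([H+]/C₀ = 0.0017% < 5%, so the approximation holds.)
pH = −log[H+] = −log(1.05 × 10^-5) = 4.98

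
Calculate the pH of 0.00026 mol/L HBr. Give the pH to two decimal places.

HBr is a strong acid and dissociates completely, so [H+] = 0.00026 M.
pH = -log(0.00026) = 3.59

pH = 3.59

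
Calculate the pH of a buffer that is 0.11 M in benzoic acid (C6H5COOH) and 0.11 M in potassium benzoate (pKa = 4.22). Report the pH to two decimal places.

pH = 4.22

Henderson–Hasselbalch: pH = pKa + log([C6H5COO-]/[C6H5COOH]) = 4.22 + log(0.11/0.11)
pH = 4.22 + (+0.000) = 4.22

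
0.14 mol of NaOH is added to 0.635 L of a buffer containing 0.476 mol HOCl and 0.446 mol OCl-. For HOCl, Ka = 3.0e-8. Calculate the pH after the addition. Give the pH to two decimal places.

OH- converts HOCl to OCl-: HOCl → 0.336 mol, OCl- → 0.586 mol.
pKa = −log(3.0 × 10^-8) = 7.523
pH = pKa + log(n_OCl-/n_HOCl) = 7.523 + log(0.586/0.336) = 7.523 + (+0.242)

pH = 7.76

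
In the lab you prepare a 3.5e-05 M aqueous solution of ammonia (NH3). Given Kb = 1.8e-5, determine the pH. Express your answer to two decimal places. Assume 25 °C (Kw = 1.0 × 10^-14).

NH3 + H2O ⇌ NH4+ + OH-
From the ICE table, Kb = [OH-]²/(3.5e-05 − [OH-]) = 1.8 × 10^-5.
The 5% rule fails; solving [OH-]² + Kb·[OH-] − Kb·C₀ = 0 exactly:
[OH-] = (−Kb + √(Kb² + 4·Kb·C₀))/2 = 1.77 × 10^-5 M
pOH = −log(1.77 × 10^-5) = 4.75; pH = 14.00 − 4.75 = 9.25

pH = 9.25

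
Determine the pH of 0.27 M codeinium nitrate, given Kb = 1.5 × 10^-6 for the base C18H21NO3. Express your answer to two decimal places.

pH = 4.37

C18H22NO3+ is the conjugate acid of the weak base C18H21NO3.
Ka = Kw/Kb = 1.0×10^-14 / 1.5 × 10^-6 = 6.67 × 10^-9
From the ICE table, Ka = [H+]²/(0.27 − [H+]) = 6.67 × 10^-9.
Assume [H+] ≪ 0.27: [H+] ≈ √(6.67 × 10^-9 × 0.27) = 4.24 × 10^-5 M
pH = −log(4.24 × 10^-5) = 4.37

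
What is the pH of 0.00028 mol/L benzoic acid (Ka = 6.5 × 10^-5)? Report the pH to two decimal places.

pH = 3.97

C6H5COOH ⇌ C6H5COO- + H+
Ka = [H+]²/(0.00028 − [H+]) = 6.5 × 10^-5
The 5% rule fails; solving [H+]² + Ka·[H+] − Ka·C₀ = 0 exactly:
[H+] = [−6.5e-05 + √(6.5e-05² + 7.28e-08)]/2 = 1.06 × 10^-4 M
pH = −log(1.06 × 10^-4) = 3.97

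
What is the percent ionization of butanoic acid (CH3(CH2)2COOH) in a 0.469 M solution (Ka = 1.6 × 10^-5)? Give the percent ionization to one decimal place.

0.6%

CH3(CH2)2COOH ⇌ CH3(CH2)2COO- + H+; let x = [H+] at equilibrium.
x ≈ √(Ka·C₀) = √(1.6 × 10^-5 × 0.469) = 2.74 × 10^-3 M
Fraction ionized = 2.74 × 10^-3 / 0.469 = 0.0058 → 0.6%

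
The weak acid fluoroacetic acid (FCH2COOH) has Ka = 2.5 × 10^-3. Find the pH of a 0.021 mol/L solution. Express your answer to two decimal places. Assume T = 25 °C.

pH = 2.21

FCH2COOH ⇌ FCH2COO- + H+
Let x = [H+] at equilibrium. Ka = x²/(0.021 − x).
The 5% rule fails; solving x² + Ka·x − Ka·C₀ = 0 exactly:
x = [−0.0025 + √(0.0025² + 0.00021)]/2 = 6.10 × 10^-3 M
pH = −log[H+] = −log(6.10 × 10^-3) = 2.21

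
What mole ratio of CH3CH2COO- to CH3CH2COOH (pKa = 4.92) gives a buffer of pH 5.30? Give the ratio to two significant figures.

pH = pKa + log(r) ⇒ log(r) = 5.30 − 4.92 = +0.38
r = [CH3CH2COO-]/[CH3CH2COOH] = 10^(+0.38) = 2.4

ratio = 2.4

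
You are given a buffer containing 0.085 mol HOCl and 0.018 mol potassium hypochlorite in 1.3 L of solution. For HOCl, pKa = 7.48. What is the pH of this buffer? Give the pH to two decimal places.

Henderson–Hasselbalch: pH = pKa + log([OCl-]/[HOCl]) = 7.48 + log(0.018/0.085)
pH = 7.48 + (-0.674) = 6.81

pH = 6.81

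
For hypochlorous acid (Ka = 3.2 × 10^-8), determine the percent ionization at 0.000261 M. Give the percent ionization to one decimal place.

HOCl ⇌ OCl- + H+; let x = [H+] at equilibrium.
x ≈ √(Ka·C₀) = √(3.2 × 10^-8 × 0.000261) = 2.89 × 10^-6 M
Fraction ionized = 2.89 × 10^-6 / 0.000261 = 0.0111 → 1.1%

1.1%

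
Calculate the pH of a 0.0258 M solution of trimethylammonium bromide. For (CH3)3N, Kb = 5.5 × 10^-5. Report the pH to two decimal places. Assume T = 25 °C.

(CH3)3NH+ is the conjugate acid of the weak base (CH3)3N.
Ka = Kw/Kb = 1.0×10^-14 / 5.5 × 10^-5 = 1.82 × 10^-10
From the ICE table, Ka = [H+]²/(0.0258 − [H+]) = 1.82 × 10^-10.
Since Ka ≪ C₀, [H+] ≈ √(Ka·C₀) = 2.17 × 10^-6 M.
pH = −log[H+] = −log(2.17 × 10^-6) = 5.66

pH = 5.66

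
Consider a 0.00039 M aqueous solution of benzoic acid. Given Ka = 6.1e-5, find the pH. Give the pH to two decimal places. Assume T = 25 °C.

C6H5COOH ⇌ C6H5COO- + H+
From the ICE table, Ka = [H+]²/(0.00039 − [H+]) = 6.1 × 10^-5.
Here C₀/Ka ≈ 6.39, so the small-[H+] approximation fails. Use the quadratic:
[H+] = [−6.1e-05 + √(6.1e-05² + 9.52e-08)]/2 = 1.27 × 10^-4 M
pH = −log[H+] = −log(1.27 × 10^-4) = 3.90

pH = 3.90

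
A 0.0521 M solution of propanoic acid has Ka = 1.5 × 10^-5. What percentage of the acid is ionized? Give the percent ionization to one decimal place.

1.7%

CH3CH2COOH ⇌ CH3CH2COO- + H+; let x = [H+] at equilibrium.
x ≈ √(Ka·C₀) = √(1.5 × 10^-5 × 0.0521) = 8.84 × 10^-4 M
Fraction ionized = 8.84 × 10^-4 / 0.0521 = 0.0170 → 1.7%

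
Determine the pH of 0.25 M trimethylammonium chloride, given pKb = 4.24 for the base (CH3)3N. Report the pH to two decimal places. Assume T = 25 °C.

pH = 5.18

(CH3)3NH+ is the conjugate acid of the weak base (CH3)3N.
Kb = 10^(−4.24) = 5.75 × 10^-5
Ka = Kw/Kb = 1.0×10^-14 / 5.75 × 10^-5 = 1.74 × 10^-10
From the ICE table, Ka = [H+]²/(0.25 − [H+]) = 1.74 × 10^-10.
Since Ka ≪ C₀, [H+] ≈ √(Ka·C₀) = 6.60 × 10^-6 M.
Check: 0.0026% ionized — well under 5%, approximation valid.
pH = −log(6.60 × 10^-6) = 5.18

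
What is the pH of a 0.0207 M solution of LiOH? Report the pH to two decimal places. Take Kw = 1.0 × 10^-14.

LiOH is a strong base; [OH-] = 0.0207 M.
pOH = -log(0.0207) = 1.68
pH = 14.00 - 1.68 = 12.32

pH = 12.32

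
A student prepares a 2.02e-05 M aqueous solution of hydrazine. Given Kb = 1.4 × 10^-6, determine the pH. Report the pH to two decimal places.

N2H4 + H2O ⇌ N2H5+ + OH-
Let x = [OH-] at equilibrium. Kb = x²/(2.02e-05 − x).
Here C₀/Kb ≈ 14.4, so the small-x approximation fails. Use the quadratic:
x = [−1.4e-06 + √(1.4e-06² + 1.13e-10)]/2 = 4.66 × 10^-6 M
pOH = −log(4.66 × 10^-6) = 5.33; pH = 14.00 − 5.33 = 8.67

pH = 8.67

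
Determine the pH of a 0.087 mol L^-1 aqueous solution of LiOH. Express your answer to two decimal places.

pH = 12.94

LiOH is a strong base; [OH-] = 0.087 M.
pOH = -log(0.087) = 1.06
pH = 14.00 - 1.06 = 12.94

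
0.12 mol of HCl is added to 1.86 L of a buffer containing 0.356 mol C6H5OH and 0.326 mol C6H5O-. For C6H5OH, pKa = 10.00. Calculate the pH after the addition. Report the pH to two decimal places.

Added H+ converts C6H5O- to C6H5OH: C6H5OH → 0.476 mol, C6H5O- → 0.206 mol.
Henderson–Hasselbalch with mole ratio 0.206/0.476: pH = 10.00 + (-0.364)

pH = 9.64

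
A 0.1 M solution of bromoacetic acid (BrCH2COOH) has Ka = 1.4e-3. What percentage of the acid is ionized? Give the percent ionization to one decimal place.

11.2%

BrCH2COOH ⇌ BrCH2COO- + H+; let x = [H+] at equilibrium.
Solve x² + 0.0014x − 0.00014 = 0 → x = 1.12 × 10^-2 M
% ionization = x/C₀ × 100% = 1.12 × 10^-2/0.1 × 100% = 11.2%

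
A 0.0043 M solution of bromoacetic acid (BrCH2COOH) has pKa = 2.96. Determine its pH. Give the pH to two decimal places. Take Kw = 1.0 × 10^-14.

pH = 2.77

BrCH2COOH ⇌ BrCH2COO- + H+
Ka = 10^(−2.96) = 1.10 × 10^-3
Ka = x²/(0.0043 − x) = 1.10 × 10^-3
The 5% rule fails; solving x² + Ka·x − Ka·C₀ = 0 exactly:
x = [−0.0011 + √(0.0011² + 1.89e-05)]/2 = 1.69 × 10^-3 M
pH = −log[H+] = −log(1.69 × 10^-3) = 2.77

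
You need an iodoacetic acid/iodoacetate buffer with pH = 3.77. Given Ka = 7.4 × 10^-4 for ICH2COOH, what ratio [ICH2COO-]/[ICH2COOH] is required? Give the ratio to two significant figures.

ratio = 4.4

pKa = -log(7.4 × 10^-4) = 3.131
pH = pKa + log(r) ⇒ log(r) = 3.77 − 3.131 = +0.639
r = [ICH2COO-]/[ICH2COOH] = 10^(+0.639) = 4.36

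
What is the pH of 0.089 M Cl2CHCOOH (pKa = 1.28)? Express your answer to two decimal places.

pH = 1.33

Cl2CHCOOH ⇌ Cl2CHCOO- + H+
Ka = 10^(−1.28) = 5.25 × 10^-2
From the ICE table, Ka = x²/(0.089 − x) = 5.25 × 10^-2.
Here C₀/Ka ≈ 1.7, so the small-x approximation fails. Use the quadratic:
x = [−0.0525 + √(0.0525² + 0.0187)]/2 = 4.70 × 10^-2 M
pH = −log(4.70 × 10^-2) = 1.33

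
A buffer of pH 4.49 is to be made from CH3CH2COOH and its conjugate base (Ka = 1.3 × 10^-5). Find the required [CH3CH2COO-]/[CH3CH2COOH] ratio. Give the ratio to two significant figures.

ratio = 0.40

pKa = -log(1.3 × 10^-5) = 4.886
pH = pKa + log(r) ⇒ log(r) = 4.49 − 4.886 = -0.396
r = [CH3CH2COO-]/[CH3CH2COOH] = 10^(-0.396) = 0.402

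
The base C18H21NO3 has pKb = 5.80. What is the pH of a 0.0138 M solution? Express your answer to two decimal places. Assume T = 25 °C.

pH = 10.17

C18H21NO3 + H2O ⇌ C18H22NO3+ + OH-
Kb = 10^(−5.80) = 1.58 × 10^-6
Kb = x²/(0.0138 − x) = 1.58 × 10^-6
Assume x ≪ 0.0138: x ≈ √(1.58 × 10^-6 × 0.0138) = 1.48 × 10^-4 M
pOH = −log(1.48 × 10^-4) = 3.83; pH = 14.00 − 3.83 = 10.17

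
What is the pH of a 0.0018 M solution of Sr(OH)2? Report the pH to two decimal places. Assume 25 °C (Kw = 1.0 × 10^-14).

Sr(OH)2 is a strong base (each formula unit releases 2 OH-); [OH-] = 0.0036 M.
pOH = -log(0.0036) = 2.44
pH = 14.00 - 2.44 = 11.56

pH = 11.56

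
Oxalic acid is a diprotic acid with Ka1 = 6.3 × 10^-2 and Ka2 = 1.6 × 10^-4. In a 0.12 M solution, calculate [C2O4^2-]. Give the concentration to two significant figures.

1.6 × 10^-4 M

First ionization gives [H+] ≈ [HC2O4-] = 6.10 × 10^-2 M.
Second step: Ka2 = [H+][C2O4^2-]/[HC2O4-] ≈ [C2O4^2-] (since [H+] ≈ [HC2O4-]).
So [C2O4^2-] ≈ Ka2.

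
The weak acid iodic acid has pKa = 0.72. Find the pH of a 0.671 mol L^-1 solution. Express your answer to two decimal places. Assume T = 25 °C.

pH = 0.56

HIO3 ⇌ IO3- + H+
Ka = 10^(−0.72) = 1.91 × 10^-1
From the ICE table, Ka = [H+]²/(0.671 − [H+]) = 1.91 × 10^-1.
The 5% rule fails; solving [H+]² + Ka·[H+] − Ka·C₀ = 0 exactly:
[H+] = [−0.191 + √(0.191² + 0.513)]/2 = 2.75 × 10^-1 M
pH = −log(2.75 × 10^-1) = 0.56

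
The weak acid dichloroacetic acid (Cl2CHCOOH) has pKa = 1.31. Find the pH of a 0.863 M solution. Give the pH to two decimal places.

pH = 0.74

Cl2CHCOOH ⇌ Cl2CHCOO- + H+
Ka = 10^(−1.31) = 4.90 × 10^-2
Ka = [H+]²/(0.863 − [H+]) = 4.90 × 10^-2
[H+] is not negligible relative to C₀; solve [H+]² + 0.049·[H+] − 0.0423 = 0.
[H+] = (−Ka + √(Ka² + 4·Ka·C₀))/2 = 1.83 × 10^-1 M
pH = −log(1.83 × 10^-1) = 0.74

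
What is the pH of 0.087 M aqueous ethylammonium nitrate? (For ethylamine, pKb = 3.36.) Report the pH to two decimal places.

C2H5NH3+ is the conjugate acid of the weak base C2H5NH2.
Kb = 10^(−3.36) = 4.37 × 10^-4
Ka = Kw/Kb = 1.0×10^-14 / 4.37 × 10^-4 = 2.29 × 10^-11
Ka = [H+]²/(0.087 − [H+]) = 2.29 × 10^-11
Assume [H+] ≪ 0.087: [H+] ≈ √(2.29 × 10^-11 × 0.087) = 1.41 × 10^-6 M
([H+]/C₀ = 0.0016% < 5%, so the approximation holds.)
pH = −log(1.41 × 10^-6) = 5.85

pH = 5.85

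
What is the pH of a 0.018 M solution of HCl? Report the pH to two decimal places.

pH = 1.74

HCl is a strong acid and dissociates completely, so [H+] = 0.018 M.
pH = -log(0.018) = 1.74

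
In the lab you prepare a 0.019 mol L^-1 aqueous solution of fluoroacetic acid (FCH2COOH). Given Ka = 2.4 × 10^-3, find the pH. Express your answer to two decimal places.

pH = 2.25

FCH2COOH ⇌ FCH2COO- + H+
From the ICE table, Ka = [H+]²/(0.019 − [H+]) = 2.4 × 10^-3.
[H+] is not negligible relative to C₀; solve [H+]² + 0.0024·[H+] − 4.56e-05 = 0.
[H+] = [−0.0024 + √(0.0024² + 0.000182)]/2 = 5.66 × 10^-3 M
pH = −log[H+] = −log(5.66 × 10^-3) = 2.25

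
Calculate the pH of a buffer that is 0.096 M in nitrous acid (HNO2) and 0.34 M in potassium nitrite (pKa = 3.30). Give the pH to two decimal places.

Using pH = pKa + log([base]/[acid]) with [base]/[acid] = 0.34/0.096:
pH = 3.30 + (+0.549) = 3.85

pH = 3.85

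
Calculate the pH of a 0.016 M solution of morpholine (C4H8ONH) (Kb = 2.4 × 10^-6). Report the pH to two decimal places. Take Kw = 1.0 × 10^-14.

pH = 10.29

C4H8ONH + H2O ⇌ C4H8ONH2+ + OH-
Kb = [OH-]²/(0.016 − [OH-]) = 2.4 × 10^-6
Assume [OH-] ≪ 0.016: [OH-] ≈ √(2.4 × 10^-6 × 0.016) = 1.96 × 10^-4 M
([OH-]/C₀ = 1.2% < 5%, so the approximation holds.)
pOH = −log(1.96 × 10^-4) = 3.71; pH = 14.00 − 3.71 = 10.29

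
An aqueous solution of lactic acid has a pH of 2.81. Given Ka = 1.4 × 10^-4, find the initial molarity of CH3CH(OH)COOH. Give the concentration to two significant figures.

[H+] = 10^(-2.81) = 1.55 × 10^-3 M = x
Ka = x²/(C₀ − x) ⇒ C₀ = x + x²/Ka
C₀ = 1.55 × 10^-3 + (1.55 × 10^-3)²/(1.4 × 10^-4) = 1.87 × 10^-2 M

C₀ = 1.9 × 10^-2 M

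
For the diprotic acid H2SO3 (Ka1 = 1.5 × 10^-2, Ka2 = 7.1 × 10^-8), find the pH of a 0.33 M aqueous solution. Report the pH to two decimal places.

Ka1 ≫ Ka2, so treat the first dissociation as the only significant source of H+.
Ka1 = x²/(0.33 − x) = 1.5 × 10^-2
Solving the quadratic: x = (−Ka1 + √(Ka1² + 4·Ka1·C₀))/2 = 6.33 × 10^-2 M
pH = −log(6.33 × 10^-2) = 1.20

pH = 1.20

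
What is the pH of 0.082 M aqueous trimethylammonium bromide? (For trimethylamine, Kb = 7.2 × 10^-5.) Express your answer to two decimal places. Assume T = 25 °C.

(CH3)3NH+ is the conjugate acid of the weak base (CH3)3N.
Ka = Kw/Kb = 1.0×10^-14 / 7.2 × 10^-5 = 1.39 × 10^-10
Let x = [H+] at equilibrium. Ka = x²/(0.082 − x).
Neglecting x in the denominator: x = √(1.39 × 10^-10 × 0.082) = 3.38 × 10^-6 M
pH = −log[H+] = −log(3.38 × 10^-6) = 5.47

pH = 5.47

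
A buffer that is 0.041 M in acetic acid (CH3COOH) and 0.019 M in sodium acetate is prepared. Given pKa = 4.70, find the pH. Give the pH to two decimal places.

pH = 4.37

pH = pKa + log([A⁻]/[HA]) = 4.70 + log(0.019/0.041)
pH = 4.70 + (-0.334) = 4.37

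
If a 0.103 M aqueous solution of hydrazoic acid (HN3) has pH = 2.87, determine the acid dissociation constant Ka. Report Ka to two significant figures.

Ka = 1.8 × 10^-5

[H+] = 10^(-2.87) = 1.35 × 10^-3 M
At equilibrium [HA] = 0.103 − 1.35 × 10^-3 = 1.02 × 10^-1 M
Ka = [H+][A-]/[HA] = (1.35 × 10^-3)² / 1.02 × 10^-1 = 1.8 × 10^-5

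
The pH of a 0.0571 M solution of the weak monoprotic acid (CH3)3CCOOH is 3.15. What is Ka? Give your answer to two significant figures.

Ka = 8.9 × 10^-6

[H+] = 10^(-3.15) = 7.08 × 10^-4 M
At equilibrium [HA] = 0.0571 − 7.08 × 10^-4 = 5.64 × 10^-2 M
Ka = [H+][A-]/[HA] = (7.08 × 10^-4)² / 5.64 × 10^-2 = 8.9 × 10^-6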